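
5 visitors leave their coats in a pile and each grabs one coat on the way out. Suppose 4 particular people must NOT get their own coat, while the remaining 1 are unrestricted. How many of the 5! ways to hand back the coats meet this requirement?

53

Let A_j be the event that the j-th constrained one is fixed. By inclusion-exclusion over the 4 events:
Σ_{j=0}^{4} (-1)^j C(4,j)(5-j)!
= C(4,0)·5! - C(4,1)·4! + C(4,2)·3! - C(4,3)·2! + C(4,4)·1!
= 120 - 96 + 36 - 8 + 1
= 53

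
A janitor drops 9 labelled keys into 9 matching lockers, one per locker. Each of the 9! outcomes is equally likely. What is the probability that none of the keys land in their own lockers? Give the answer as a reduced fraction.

Favorable outcomes: !9 = 133496.
Total outcomes: 9! = 362880.
Probability = 133496/362880 = 16687/45360.

16687/45360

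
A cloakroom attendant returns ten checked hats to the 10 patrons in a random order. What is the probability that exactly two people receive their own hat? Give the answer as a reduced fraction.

Favorable outcomes: C(10,2)·!8 = 45·14833 = 667485.
Total outcomes: 10! = 3628800.
Probability = 667485/3628800 = 2119/11520.

2119/11520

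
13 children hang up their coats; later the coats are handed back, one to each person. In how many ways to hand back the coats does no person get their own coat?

The subfactorial !13 = [13!/e] (nearest integer).
13! = 6227020800, and 6227020800/e ≈ 2290792932.07, so !13 = 2290792932.

2290792932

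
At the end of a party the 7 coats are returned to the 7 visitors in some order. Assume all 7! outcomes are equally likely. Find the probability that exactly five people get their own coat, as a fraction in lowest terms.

1/240

Favorable outcomes: C(7,5)·!2 = 21·1 = 21.
Total outcomes: 7! = 5040.
Probability = 21/5040 = 1/240.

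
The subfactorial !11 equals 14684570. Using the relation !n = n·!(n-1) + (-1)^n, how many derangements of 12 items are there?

176214841

!12 = 12·14684570 + 1 = 176214841.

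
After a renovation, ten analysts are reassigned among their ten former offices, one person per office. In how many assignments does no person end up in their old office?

The number of derangements of 10 is !10 = Σ_{k=0}^{10} (-1)^k·10!/k!
= 10! - 10!/1! + 10!/2! - 10!/3! + 10!/4! - 10!/5! + 10!/6! - 10!/7! + 10!/8! - 10!/9! + 10!/10!
= 3628800 - 3628800 + 1814400 - 604800 + 151200 - 30240 + 5040 - 720 + 90 - 10 + 1
= 1334961

1334961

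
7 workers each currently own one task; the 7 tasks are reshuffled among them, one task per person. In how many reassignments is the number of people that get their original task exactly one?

1855

Pick the single fixed position: C(7,1) = 7 ways.
The other 6 form a derangement: !6 = 265.
Total: 7 × 265 = 1855.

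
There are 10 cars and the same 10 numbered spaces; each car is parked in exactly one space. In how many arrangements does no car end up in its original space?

1334961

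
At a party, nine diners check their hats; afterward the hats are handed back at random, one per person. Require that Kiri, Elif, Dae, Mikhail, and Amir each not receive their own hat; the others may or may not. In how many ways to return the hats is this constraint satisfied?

Inclusion-exclusion on the 5 forbidden self-matches:
Σ_{j=0}^{5} (-1)^j C(5,j)(9-j)!
= C(5,0)·9! - C(5,1)·8! + C(5,2)·7! - C(5,3)·6! + C(5,4)·5! - C(5,5)·4!
= 362880 - 201600 + 50400 - 7200 + 600 - 24
= 205056

205056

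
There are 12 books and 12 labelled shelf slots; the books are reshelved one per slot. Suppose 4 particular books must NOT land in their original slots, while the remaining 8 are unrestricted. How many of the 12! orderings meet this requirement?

Inclusion-exclusion on the 4 forbidden self-matches:
Σ_{j=0}^{4} (-1)^j C(4,j)(12-j)!
= C(4,0)·12! - C(4,1)·11! + C(4,2)·10! - C(4,3)·9! + C(4,4)·8!
= 479001600 - 159667200 + 21772800 - 1451520 + 40320
= 339696000

339696000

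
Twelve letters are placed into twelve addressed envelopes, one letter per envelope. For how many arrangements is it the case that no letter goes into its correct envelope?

176214841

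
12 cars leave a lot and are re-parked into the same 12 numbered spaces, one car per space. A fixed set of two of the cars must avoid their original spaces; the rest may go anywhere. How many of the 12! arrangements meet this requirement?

Inclusion-exclusion on the 2 forbidden self-matches:
Σ_{j=0}^{2} (-1)^j C(2,j)(12-j)!
= C(2,0)·12! - C(2,1)·11! + C(2,2)·10!
= 479001600 - 79833600 + 3628800
= 402796800

402796800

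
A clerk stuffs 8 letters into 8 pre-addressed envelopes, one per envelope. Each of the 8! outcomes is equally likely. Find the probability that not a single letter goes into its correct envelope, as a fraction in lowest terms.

2119/5760

Favorable outcomes: !8 = 14833.
Total outcomes: 8! = 40320.
Probability = 14833/40320 = 2119/5760.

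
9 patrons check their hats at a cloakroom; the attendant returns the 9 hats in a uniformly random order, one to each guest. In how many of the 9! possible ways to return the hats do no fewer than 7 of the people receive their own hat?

37

Sum C(9,i)·!(9-i) for i = 7..9:
  i=7: C(9,7)·!2 = 36·1 = 36
  i=8: C(9,8)·!1 = 9·0 = 0
  i=9: C(9,9)·!0 = 1·1 = 1
Total = 37.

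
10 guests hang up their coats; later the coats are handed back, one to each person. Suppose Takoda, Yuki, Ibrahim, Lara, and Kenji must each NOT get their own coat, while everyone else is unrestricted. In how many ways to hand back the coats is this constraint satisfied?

Inclusion-exclusion on the 5 forbidden self-matches:
Σ_{j=0}^{5} (-1)^j C(5,j)(10-j)!
= C(5,0)·10! - C(5,1)·9! + C(5,2)·8! - C(5,3)·7! + C(5,4)·6! - C(5,5)·5!
= 3628800 - 1814400 + 403200 - 50400 + 3600 - 120
= 2170680

2170680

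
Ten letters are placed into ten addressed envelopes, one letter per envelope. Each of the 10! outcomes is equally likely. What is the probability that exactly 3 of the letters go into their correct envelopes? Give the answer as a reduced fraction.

103/1680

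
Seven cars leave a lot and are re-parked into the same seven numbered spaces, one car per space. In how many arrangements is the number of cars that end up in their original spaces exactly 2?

Pick the 2 fixed positions: C(7,2) = 21 ways.
The other 5 form a derangement: !5 = 44.
Total: 21 × 44 = 924.

924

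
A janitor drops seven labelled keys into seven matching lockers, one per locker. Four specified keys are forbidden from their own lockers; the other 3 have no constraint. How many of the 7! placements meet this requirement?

Let A_j be the event that the j-th constrained one is fixed. By inclusion-exclusion over the 4 events:
Σ_{j=0}^{4} (-1)^j C(4,j)(7-j)!
= C(4,0)·7! - C(4,1)·6! + C(4,2)·5! - C(4,3)·4! + C(4,4)·3!
= 5040 - 2880 + 720 - 96 + 6
= 2790

2790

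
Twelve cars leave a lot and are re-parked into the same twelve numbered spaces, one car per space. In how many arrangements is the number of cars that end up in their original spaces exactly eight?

Pick the 8 fixed positions: C(12,8) = 495 ways.
The other 4 form a derangement: !4 = 9.
Total: 495 × 9 = 4455.

4455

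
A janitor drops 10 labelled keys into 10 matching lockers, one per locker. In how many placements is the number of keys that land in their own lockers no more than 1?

2669921

Sum C(10,i)·!(10-i) for i = 0..1:
  i=0: C(10,0)·!10 = 1·1334961 = 1334961
  i=1: C(10,1)·!9 = 10·133496 = 1334960
Total = 2669921.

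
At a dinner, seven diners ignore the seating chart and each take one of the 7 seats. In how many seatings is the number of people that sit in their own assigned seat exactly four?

Choose which 4 of the 7 are fixed: C(7,4) = 35.
The remaining 3 must be deranged: !3 = 2.
Total: 35 × 2 = 70.

70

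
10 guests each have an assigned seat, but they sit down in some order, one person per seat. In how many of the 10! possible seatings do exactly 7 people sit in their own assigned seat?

240

Choose which 7 of the 10 are fixed: C(10,7) = 120.
The remaining 3 must be deranged: !3 = 2.
Total: 120 × 2 = 240.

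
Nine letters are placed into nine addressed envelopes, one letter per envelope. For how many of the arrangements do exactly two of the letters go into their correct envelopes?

66744

Choose which 2 of the 9 are fixed: C(9,2) = 36.
The other 7 form a derangement: !7 = 1854.
Total: 36 × 1854 = 66744.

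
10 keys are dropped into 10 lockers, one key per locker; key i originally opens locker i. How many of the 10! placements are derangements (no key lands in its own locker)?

1334961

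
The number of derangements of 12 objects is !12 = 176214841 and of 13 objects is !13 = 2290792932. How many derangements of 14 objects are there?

32071101049

!14 = (14-1)·(!13 + !12) = 13·(2290792932 + 176214841) = 13·2467007773 = 32071101049.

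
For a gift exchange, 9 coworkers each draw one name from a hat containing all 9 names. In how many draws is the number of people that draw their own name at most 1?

Sum C(9,i)·!(9-i) for i = 0..1:
  i=0: C(9,0)·!9 = 1·133496 = 133496
  i=1: C(9,1)·!8 = 9·14833 = 133497
Total = 266993.

266993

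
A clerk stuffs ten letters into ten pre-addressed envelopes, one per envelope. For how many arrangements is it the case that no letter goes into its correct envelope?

1334961

Recurrence: !10 = 10·!9 + (-1)^10.
!10 = 10·133496 + 1 = 1334961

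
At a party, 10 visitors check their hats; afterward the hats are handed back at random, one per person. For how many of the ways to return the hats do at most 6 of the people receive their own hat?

Sum C(10,i)·!(10-i) for i = 0..6:
  i=0: C(10,0)·!10 = 1·1334961 = 1334961
  i=1: C(10,1)·!9 = 10·133496 = 1334960
  i=2: C(10,2)·!8 = 45·14833 = 667485
  i=3: C(10,3)·!7 = 120·1854 = 222480
  i=4: C(10,4)·!6 = 210·265 = 55650
  i=5: C(10,5)·!5 = 252·44 = 11088
  i=6: C(10,6)·!4 = 210·9 = 1890
Total = 3628514.

3628514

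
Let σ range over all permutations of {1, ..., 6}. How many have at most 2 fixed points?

664

Sum C(6,i)·!(6-i) for i = 0..2:
  i=0: C(6,0)·!6 = 1·265 = 265
  i=1: C(6,1)·!5 = 6·44 = 264
  i=2: C(6,2)·!4 = 15·9 = 135
Total = 664.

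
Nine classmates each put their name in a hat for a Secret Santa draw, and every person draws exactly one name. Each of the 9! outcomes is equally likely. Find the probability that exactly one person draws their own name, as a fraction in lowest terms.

Favorable outcomes: C(9,1)·!8 = 9·14833 = 133497.
Total outcomes: 9! = 362880.
Probability = 133497/362880 = 2119/5760.

2119/5760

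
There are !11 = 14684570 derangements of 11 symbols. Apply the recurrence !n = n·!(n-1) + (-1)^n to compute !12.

176214841

!12 = 12·14684570 + 1 = 176214841.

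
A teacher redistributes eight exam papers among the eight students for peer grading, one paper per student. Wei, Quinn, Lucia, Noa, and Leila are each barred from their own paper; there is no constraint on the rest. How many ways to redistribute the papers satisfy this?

21234

Let A_j be the event that the j-th constrained one is fixed. By inclusion-exclusion over the 5 events:
Σ_{j=0}^{5} (-1)^j C(5,j)(8-j)!
= C(5,0)·8! - C(5,1)·7! + C(5,2)·6! - C(5,3)·5! + C(5,4)·4! - C(5,5)·3!
= 40320 - 25200 + 7200 - 1200 + 120 - 6
= 21234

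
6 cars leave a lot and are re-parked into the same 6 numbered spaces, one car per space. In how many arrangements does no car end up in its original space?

265

The subfactorial !6 = [6!/e] (nearest integer).
6! = 720, and 720/e ≈ 264.87, so !6 = 265.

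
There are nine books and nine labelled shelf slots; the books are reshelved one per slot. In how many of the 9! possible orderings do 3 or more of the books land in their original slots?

# with exactly i fixed is C(9,i)·!(9-i); sum over i=3..9:
  i=3: C(9,3)·!6 = 84·265 = 22260
  i=4: C(9,4)·!5 = 126·44 = 5544
  i=5: C(9,5)·!4 = 126·9 = 1134
  i=6: C(9,6)·!3 = 84·2 = 168
  i=7: C(9,7)·!2 = 36·1 = 36
  i=8: C(9,8)·!1 = 9·0 = 0
  i=9: C(9,9)·!0 = 1·1 = 1
Total = 29143.

29143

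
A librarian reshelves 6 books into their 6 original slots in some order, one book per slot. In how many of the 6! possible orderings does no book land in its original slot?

265

!6 is the nearest integer to 6!/e.
6! = 720, and 720/e ≈ 264.87, so !6 = 265.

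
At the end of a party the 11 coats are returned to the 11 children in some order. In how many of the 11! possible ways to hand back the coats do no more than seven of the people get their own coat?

39916414

# with exactly i fixed is C(11,i)·!(11-i); sum over i=0..7:
  i=0: C(11,0)·!11 = 1·14684570 = 14684570
  i=1: C(11,1)·!10 = 11·1334961 = 14684571
  i=2: C(11,2)·!9 = 55·133496 = 7342280
  i=3: C(11,3)·!8 = 165·14833 = 2447445
  i=4: C(11,4)·!7 = 330·1854 = 611820
  i=5: C(11,5)·!6 = 462·265 = 122430
  i=6: C(11,6)·!5 = 462·44 = 20328
  i=7: C(11,7)·!4 = 330·9 = 2970
Total = 39916414.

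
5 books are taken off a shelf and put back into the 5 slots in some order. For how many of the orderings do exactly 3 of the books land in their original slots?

10

Choose which 3 of the 5 are fixed: C(5,3) = 10.
The remaining 2 must be deranged: !2 = 1.
Total: 10 × 1 = 10.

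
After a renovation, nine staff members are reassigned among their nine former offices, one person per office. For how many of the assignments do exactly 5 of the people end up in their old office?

Choose which 5 of the 9 are fixed: C(9,5) = 126.
The remaining 4 must be deranged: !4 = 9.
Total: 126 × 9 = 1134.

1134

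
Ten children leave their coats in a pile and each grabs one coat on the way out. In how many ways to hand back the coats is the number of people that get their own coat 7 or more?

286

# with exactly i fixed is C(10,i)·!(10-i); sum over i=7..10:
  i=7: C(10,7)·!3 = 120·2 = 240
  i=8: C(10,8)·!2 = 45·1 = 45
  i=9: C(10,9)·!1 = 10·0 = 0
  i=10: C(10,10)·!0 = 1·1 = 1
Total = 286.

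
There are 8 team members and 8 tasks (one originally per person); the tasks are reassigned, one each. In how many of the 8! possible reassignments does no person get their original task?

The subfactorial !8 = [8!/e] (nearest integer).
8! = 40320, and 40320/e ≈ 14832.90, so !8 = 14833.

14833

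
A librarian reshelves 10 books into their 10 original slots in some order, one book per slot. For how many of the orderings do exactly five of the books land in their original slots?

Choose which 5 of the 10 are fixed: C(10,5) = 252.
The other 5 form a derangement: !5 = 44.
Total: 252 × 44 = 11088.

11088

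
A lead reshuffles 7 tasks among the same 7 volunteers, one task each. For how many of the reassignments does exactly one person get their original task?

1855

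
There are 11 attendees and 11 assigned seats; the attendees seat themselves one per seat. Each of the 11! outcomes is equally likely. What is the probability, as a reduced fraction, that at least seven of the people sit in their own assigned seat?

839/9979200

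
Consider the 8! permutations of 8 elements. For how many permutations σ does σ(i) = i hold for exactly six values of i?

28

Pick the 6 fixed positions: C(8,6) = 28 ways.
The other 2 form a derangement: !2 = 1.
Total: 28 × 1 = 28.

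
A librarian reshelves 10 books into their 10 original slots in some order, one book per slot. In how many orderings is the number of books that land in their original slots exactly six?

Choose which 6 of the 10 are fixed: C(10,6) = 210.
The remaining 4 must be deranged: !4 = 9.
Total: 210 × 9 = 1890.

1890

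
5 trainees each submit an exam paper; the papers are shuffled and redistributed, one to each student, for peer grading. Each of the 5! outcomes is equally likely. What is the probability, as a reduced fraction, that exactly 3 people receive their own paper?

1/12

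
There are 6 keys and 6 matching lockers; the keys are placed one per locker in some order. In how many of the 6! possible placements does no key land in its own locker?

Recurrence: !6 = 5·(!5 + !4).
!6 = 5·(44 + 9) = 5·53 = 265

265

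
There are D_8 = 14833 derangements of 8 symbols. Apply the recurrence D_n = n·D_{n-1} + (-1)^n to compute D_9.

D_9 = 9·14833 - 1 = 133496.

133496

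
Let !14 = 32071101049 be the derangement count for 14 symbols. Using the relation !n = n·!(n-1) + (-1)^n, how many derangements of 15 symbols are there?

!15 = 15·32071101049 - 1 = 481066515734.

481066515734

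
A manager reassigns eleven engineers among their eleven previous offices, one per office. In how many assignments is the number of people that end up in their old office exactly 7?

2970

Choose which 7 of the 11 are fixed: C(11,7) = 330.
The remaining 4 must be deranged: !4 = 9.
Total: 330 × 9 = 2970.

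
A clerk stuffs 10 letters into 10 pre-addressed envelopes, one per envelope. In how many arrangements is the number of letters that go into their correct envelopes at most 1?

2669921

Sum C(10,i)·!(10-i) for i = 0..1:
  i=0: C(10,0)·!10 = 1·1334961 = 1334961
  i=1: C(10,1)·!9 = 10·133496 = 1334960
Total = 2669921.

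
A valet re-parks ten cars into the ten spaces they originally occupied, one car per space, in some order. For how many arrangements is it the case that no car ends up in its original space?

1334961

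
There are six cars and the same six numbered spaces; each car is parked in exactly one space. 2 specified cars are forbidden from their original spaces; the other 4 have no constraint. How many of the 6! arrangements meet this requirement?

504

Let A_j be the event that the j-th constrained one is fixed. By inclusion-exclusion over the 2 events:
Σ_{j=0}^{2} (-1)^j C(2,j)(6-j)!
= C(2,0)·6! - C(2,1)·5! + C(2,2)·4!
= 720 - 240 + 24
= 504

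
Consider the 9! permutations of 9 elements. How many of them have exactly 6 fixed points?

168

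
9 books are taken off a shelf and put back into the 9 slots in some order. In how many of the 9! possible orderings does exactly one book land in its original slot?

133497

Pick the single fixed position: C(9,1) = 9 ways.
The remaining 8 must be deranged: !8 = 14833.
Total: 9 × 14833 = 133497.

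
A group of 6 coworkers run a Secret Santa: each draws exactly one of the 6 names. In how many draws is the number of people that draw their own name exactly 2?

Pick the 2 fixed positions: C(6,2) = 15 ways.
The remaining 4 must be deranged: !4 = 9.
Total: 15 × 9 = 135.

135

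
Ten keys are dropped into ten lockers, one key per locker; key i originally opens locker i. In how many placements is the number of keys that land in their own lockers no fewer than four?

# with exactly i fixed is C(10,i)·!(10-i); sum over i=4..10:
  i=4: C(10,4)·!6 = 210·265 = 55650
  i=5: C(10,5)·!5 = 252·44 = 11088
  i=6: C(10,6)·!4 = 210·9 = 1890
  i=7: C(10,7)·!3 = 120·2 = 240
  i=8: C(10,8)·!2 = 45·1 = 45
  i=9: C(10,9)·!1 = 10·0 = 0
  i=10: C(10,10)·!0 = 1·1 = 1
Total = 68914.

68914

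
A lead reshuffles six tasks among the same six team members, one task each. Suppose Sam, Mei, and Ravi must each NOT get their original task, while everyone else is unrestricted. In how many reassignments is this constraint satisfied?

426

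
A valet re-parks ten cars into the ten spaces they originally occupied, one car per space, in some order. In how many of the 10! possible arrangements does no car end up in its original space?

1334961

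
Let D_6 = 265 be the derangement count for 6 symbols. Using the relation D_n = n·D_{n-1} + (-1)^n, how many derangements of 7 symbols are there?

1854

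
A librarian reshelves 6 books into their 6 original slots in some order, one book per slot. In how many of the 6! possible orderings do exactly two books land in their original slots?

135

Choose which 2 of the 6 are fixed: C(6,2) = 15.
The remaining 4 must be deranged: !4 = 9.
Total: 15 × 9 = 135.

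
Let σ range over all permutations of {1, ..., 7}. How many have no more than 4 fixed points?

5018

Sum C(7,i)·!(7-i) for i = 0..4:
  i=0: C(7,0)·!7 = 1·1854 = 1854
  i=1: C(7,1)·!6 = 7·265 = 1855
  i=2: C(7,2)·!5 = 21·44 = 924
  i=3: C(7,3)·!4 = 35·9 = 315
  i=4: C(7,4)·!3 = 35·2 = 70
Total = 5018.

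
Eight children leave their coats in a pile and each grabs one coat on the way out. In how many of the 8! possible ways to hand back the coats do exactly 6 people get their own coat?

28

Choose which 6 of the 8 are fixed: C(8,6) = 28.
The remaining 2 must be deranged: !2 = 1.
Total: 28 × 1 = 28.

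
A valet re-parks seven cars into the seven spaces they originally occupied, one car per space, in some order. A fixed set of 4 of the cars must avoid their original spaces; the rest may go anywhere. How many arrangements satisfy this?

2790

Inclusion-exclusion on the 4 forbidden self-matches:
Σ_{j=0}^{4} (-1)^j C(4,j)(7-j)!
= C(4,0)·7! - C(4,1)·6! + C(4,2)·5! - C(4,3)·4! + C(4,4)·3!
= 5040 - 2880 + 720 - 96 + 6
= 2790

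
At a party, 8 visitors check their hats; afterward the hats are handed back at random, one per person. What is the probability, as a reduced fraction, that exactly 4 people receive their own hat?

1/64

Favorable outcomes: C(8,4)·!4 = 70·9 = 630.
Total outcomes: 8! = 40320.
Probability = 630/40320 = 1/64.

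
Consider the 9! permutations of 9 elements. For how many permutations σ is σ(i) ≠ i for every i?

133496

The subfactorial !9 = [9!/e] (nearest integer).
9! = 362880, and 362880/e ≈ 133496.09, so !9 = 133496.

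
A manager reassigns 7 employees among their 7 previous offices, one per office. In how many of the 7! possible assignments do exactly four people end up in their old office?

70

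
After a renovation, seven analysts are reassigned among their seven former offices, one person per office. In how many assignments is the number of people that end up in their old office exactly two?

924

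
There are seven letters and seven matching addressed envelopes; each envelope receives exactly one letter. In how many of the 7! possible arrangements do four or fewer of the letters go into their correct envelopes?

5018

Sum C(7,i)·!(7-i) for i = 0..4:
  i=0: C(7,0)·!7 = 1·1854 = 1854
  i=1: C(7,1)·!6 = 7·265 = 1855
  i=2: C(7,2)·!5 = 21·44 = 924
  i=3: C(7,3)·!4 = 35·9 = 315
  i=4: C(7,4)·!3 = 35·2 = 70
Total = 5018.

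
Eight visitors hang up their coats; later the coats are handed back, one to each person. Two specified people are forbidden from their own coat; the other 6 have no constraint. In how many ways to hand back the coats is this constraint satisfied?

30960

Let A_j be the event that the j-th constrained one is fixed. By inclusion-exclusion over the 2 events:
Σ_{j=0}^{2} (-1)^j C(2,j)(8-j)!
= C(2,0)·8! - C(2,1)·7! + C(2,2)·6!
= 40320 - 10080 + 720
= 30960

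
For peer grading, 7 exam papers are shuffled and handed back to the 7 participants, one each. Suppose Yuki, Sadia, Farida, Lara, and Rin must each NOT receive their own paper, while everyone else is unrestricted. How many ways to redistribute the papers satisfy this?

Let A_j be the event that the j-th constrained one is fixed. By inclusion-exclusion over the 5 events:
Σ_{j=0}^{5} (-1)^j C(5,j)(7-j)!
= C(5,0)·7! - C(5,1)·6! + C(5,2)·5! - C(5,3)·4! + C(5,4)·3! - C(5,5)·2!
= 5040 - 3600 + 1200 - 240 + 30 - 2
= 2428

2428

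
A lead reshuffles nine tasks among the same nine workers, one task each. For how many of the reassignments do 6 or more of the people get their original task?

205

Sum C(9,i)·!(9-i) for i = 6..9:
  i=6: C(9,6)·!3 = 84·2 = 168
  i=7: C(9,7)·!2 = 36·1 = 36
  i=8: C(9,8)·!1 = 9·0 = 0
  i=9: C(9,9)·!0 = 1·1 = 1
Total = 205.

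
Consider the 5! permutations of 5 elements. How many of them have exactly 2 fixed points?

Pick the 2 fixed positions: C(5,2) = 10 ways.
The other 3 form a derangement: !3 = 2.
Total: 10 × 2 = 20.

20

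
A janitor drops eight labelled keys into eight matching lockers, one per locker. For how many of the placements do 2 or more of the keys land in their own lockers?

Sum C(8,i)·!(8-i) for i = 2..8:
  i=2: C(8,2)·!6 = 28·265 = 7420
  i=3: C(8,3)·!5 = 56·44 = 2464
  i=4: C(8,4)·!4 = 70·9 = 630
  i=5: C(8,5)·!3 = 56·2 = 112
  i=6: C(8,6)·!2 = 28·1 = 28
  i=7: C(8,7)·!1 = 8·0 = 0
  i=8: C(8,8)·!0 = 1·1 = 1
Total = 10655.

10655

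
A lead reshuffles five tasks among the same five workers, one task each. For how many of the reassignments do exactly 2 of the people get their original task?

Choose which 2 of the 5 are fixed: C(5,2) = 10.
The remaining 3 must be deranged: !3 = 2.
Total: 10 × 2 = 20.

20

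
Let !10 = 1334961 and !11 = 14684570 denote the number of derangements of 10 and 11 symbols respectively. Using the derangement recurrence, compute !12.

176214841

!12 = (12-1)·(!11 + !10) = 11·(14684570 + 1334961) = 11·16019531 = 176214841.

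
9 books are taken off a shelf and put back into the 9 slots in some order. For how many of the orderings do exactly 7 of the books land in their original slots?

36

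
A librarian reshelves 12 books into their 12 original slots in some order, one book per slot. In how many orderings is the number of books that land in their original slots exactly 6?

244860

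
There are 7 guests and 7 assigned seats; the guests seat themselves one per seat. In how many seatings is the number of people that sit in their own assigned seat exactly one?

1855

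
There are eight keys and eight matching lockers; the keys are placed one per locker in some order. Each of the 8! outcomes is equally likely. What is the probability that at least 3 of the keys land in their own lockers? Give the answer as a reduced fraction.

647/8064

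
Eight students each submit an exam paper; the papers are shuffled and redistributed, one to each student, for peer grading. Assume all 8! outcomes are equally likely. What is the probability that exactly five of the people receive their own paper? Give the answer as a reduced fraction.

1/360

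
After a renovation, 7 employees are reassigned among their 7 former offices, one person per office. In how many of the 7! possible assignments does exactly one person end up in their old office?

Pick the single fixed position: C(7,1) = 7 ways.
The remaining 6 must be deranged: !6 = 265.
Total: 7 × 265 = 1855.

1855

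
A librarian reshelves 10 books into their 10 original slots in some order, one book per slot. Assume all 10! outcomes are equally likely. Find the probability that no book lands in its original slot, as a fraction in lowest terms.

Favorable outcomes: !10 = 1334961.
Total outcomes: 10! = 3628800.
Probability = 1334961/3628800 = 16481/44800.

16481/44800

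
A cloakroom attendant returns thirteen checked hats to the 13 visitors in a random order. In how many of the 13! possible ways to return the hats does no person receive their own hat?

2290792932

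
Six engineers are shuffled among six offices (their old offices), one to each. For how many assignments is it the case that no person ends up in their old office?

The number of derangements of 6 is !6 = Σ_{k=0}^{6} (-1)^k·6!/k!
= 6! - 6!/1! + 6!/2! - 6!/3! + 6!/4! - 6!/5! + 6!/6!
= 720 - 720 + 360 - 120 + 30 - 6 + 1
= 265

265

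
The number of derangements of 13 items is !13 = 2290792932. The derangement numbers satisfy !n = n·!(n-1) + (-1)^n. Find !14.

32071101049

!14 = 14·2290792932 + 1 = 32071101049.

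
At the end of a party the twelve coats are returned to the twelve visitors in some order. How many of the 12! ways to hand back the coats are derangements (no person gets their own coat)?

176214841

The number of derangements of 12 is !12 = Σ_{k=0}^{12} (-1)^k·12!/k!
= 12! - 12!/1! + 12!/2! - 12!/3! + 12!/4! - 12!/5! + 12!/6! - 12!/7! + 12!/8! - 12!/9! + 12!/10! - 12!/11! + 12!/12!
= 479001600 - 479001600 + 239500800 - 79833600 + 19958400 - 3991680 + 665280 - 95040 + 11880 - 1320 + 132 - 12 + 1
= 176214841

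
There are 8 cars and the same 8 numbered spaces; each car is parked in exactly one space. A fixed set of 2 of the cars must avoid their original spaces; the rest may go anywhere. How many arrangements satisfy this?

30960

Inclusion-exclusion on the 2 forbidden self-matches:
Σ_{j=0}^{2} (-1)^j C(2,j)(8-j)!
= C(2,0)·8! - C(2,1)·7! + C(2,2)·6!
= 40320 - 10080 + 720
= 30960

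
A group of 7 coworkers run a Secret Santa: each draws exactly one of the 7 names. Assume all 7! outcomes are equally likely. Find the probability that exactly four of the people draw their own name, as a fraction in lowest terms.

Favorable outcomes: C(7,4)·!3 = 35·2 = 70.
Total outcomes: 7! = 5040.
Probability = 70/5040 = 1/72.

1/72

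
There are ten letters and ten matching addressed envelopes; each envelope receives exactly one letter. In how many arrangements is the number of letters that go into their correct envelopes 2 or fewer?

Sum C(10,i)·!(10-i) for i = 0..2:
  i=0: C(10,0)·!10 = 1·1334961 = 1334961
  i=1: C(10,1)·!9 = 10·133496 = 1334960
  i=2: C(10,2)·!8 = 45·14833 = 667485
Total = 3337406.

3337406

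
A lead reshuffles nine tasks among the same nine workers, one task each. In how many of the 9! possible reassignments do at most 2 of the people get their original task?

# with exactly i fixed is C(9,i)·!(9-i); sum over i=0..2:
  i=0: C(9,0)·!9 = 1·133496 = 133496
  i=1: C(9,1)·!8 = 9·14833 = 133497
  i=2: C(9,2)·!7 = 36·1854 = 66744
Total = 333737.

333737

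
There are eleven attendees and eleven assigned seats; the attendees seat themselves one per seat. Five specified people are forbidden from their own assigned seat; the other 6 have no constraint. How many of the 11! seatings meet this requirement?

25022880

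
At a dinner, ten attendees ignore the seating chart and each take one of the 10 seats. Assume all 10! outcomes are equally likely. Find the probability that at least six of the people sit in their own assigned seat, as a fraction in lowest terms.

17/28350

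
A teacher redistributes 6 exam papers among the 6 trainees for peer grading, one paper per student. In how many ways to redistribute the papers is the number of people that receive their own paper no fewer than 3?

56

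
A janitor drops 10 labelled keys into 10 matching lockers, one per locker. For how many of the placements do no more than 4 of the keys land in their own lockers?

Sum C(10,i)·!(10-i) for i = 0..4:
  i=0: C(10,0)·!10 = 1·1334961 = 1334961
  i=1: C(10,1)·!9 = 10·133496 = 1334960
  i=2: C(10,2)·!8 = 45·14833 = 667485
  i=3: C(10,3)·!7 = 120·1854 = 222480
  i=4: C(10,4)·!6 = 210·265 = 55650
Total = 3615536.

3615536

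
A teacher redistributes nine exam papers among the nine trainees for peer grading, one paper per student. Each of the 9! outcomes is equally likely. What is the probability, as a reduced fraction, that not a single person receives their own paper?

16687/45360

Favorable outcomes: !9 = 133496.
Total outcomes: 9! = 362880.
Probability = 133496/362880 = 16687/45360.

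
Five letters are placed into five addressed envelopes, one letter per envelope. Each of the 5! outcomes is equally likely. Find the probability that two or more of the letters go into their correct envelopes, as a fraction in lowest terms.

31/120

Favorable outcomes: Σ_{i≥2} C(5,i)·!(5-i) = 10·2 + 10·1 + 5·0 + 1·1 = 31.
Total outcomes: 5! = 120.
Probability = 31/120 = 31/120.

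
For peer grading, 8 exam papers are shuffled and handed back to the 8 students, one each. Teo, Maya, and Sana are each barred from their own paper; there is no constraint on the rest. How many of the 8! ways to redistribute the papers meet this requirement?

27240

Let A_j be the event that the j-th constrained one is fixed. By inclusion-exclusion over the 3 events:
Σ_{j=0}^{3} (-1)^j C(3,j)(8-j)!
= C(3,0)·8! - C(3,1)·7! + C(3,2)·6! - C(3,3)·5!
= 40320 - 15120 + 2160 - 120
= 27240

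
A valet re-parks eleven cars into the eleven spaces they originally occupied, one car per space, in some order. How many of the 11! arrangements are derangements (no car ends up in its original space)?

14684570

Use !n = (n-1)(!(n-1) + !(n-2)).
!11 = 10·(1334961 + 133496) = 10·1468457 = 14684570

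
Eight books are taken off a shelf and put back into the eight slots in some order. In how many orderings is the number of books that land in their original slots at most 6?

40319

# with exactly i fixed is C(8,i)·!(8-i); sum over i=0..6:
  i=0: C(8,0)·!8 = 1·14833 = 14833
  i=1: C(8,1)·!7 = 8·1854 = 14832
  i=2: C(8,2)·!6 = 28·265 = 7420
  i=3: C(8,3)·!5 = 56·44 = 2464
  i=4: C(8,4)·!4 = 70·9 = 630
  i=5: C(8,5)·!3 = 56·2 = 112
  i=6: C(8,6)·!2 = 28·1 = 28
Total = 40319.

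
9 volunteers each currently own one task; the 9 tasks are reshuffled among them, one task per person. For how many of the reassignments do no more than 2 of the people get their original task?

333737

Sum C(9,i)·!(9-i) for i = 0..2:
  i=0: C(9,0)·!9 = 1·133496 = 133496
  i=1: C(9,1)·!8 = 9·14833 = 133497
  i=2: C(9,2)·!7 = 36·1854 = 66744
Total = 333737.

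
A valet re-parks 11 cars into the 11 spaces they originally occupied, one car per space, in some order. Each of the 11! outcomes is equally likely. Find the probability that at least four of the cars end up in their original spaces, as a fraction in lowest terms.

378967/19958400

Favorable outcomes: Σ_{i≥4} C(11,i)·!(11-i) = 330·1854 + 462·265 + 462·44 + 330·9 + 165·2 + 55·1 + 11·0 + 1·1 = 757934.
Total outcomes: 11! = 39916800.
Probability = 757934/39916800 = 378967/19958400.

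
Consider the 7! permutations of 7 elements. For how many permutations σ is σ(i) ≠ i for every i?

By inclusion-exclusion, !7 = Σ (-1)^k · 7!/k! for k=0..7
= 7! - 7!/1! + 7!/2! - 7!/3! + 7!/4! - 7!/5! + 7!/6! - 7!/7!
= 5040 - 5040 + 2520 - 840 + 210 - 42 + 7 - 1
= 1854

1854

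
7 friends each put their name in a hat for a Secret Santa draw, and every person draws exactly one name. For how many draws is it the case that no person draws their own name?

1854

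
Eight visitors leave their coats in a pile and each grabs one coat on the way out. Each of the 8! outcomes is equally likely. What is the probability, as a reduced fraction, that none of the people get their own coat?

2119/5760

Favorable outcomes: !8 = 14833.
Total outcomes: 8! = 40320.
Probability = 14833/40320 = 2119/5760.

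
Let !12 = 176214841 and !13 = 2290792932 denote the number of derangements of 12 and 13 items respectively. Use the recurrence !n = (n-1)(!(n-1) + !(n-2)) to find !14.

32071101049

!14 = (14-1)·(!13 + !12) = 13·(2290792932 + 176214841) = 13·2467007773 = 32071101049.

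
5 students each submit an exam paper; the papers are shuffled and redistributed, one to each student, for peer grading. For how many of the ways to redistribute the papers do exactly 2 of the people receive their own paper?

20

Pick the 2 fixed positions: C(5,2) = 10 ways.
The other 3 form a derangement: !3 = 2.
Total: 10 × 2 = 20.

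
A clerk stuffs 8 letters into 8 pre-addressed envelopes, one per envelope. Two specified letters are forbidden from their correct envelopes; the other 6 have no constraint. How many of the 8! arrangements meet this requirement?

Inclusion-exclusion on the 2 forbidden self-matches:
Σ_{j=0}^{2} (-1)^j C(2,j)(8-j)!
= C(2,0)·8! - C(2,1)·7! + C(2,2)·6!
= 40320 - 10080 + 720
= 30960

30960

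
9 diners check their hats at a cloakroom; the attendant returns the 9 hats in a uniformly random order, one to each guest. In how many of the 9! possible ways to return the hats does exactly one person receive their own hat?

Choose which one of the 9 is fixed: C(9,1) = 9.
The other 8 form a derangement: !8 = 14833.
Total: 9 × 14833 = 133497.

133497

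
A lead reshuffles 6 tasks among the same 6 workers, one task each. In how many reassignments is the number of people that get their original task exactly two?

135

Choose which 2 of the 6 are fixed: C(6,2) = 15.
The remaining 4 must be deranged: !4 = 9.
Total: 15 × 9 = 135.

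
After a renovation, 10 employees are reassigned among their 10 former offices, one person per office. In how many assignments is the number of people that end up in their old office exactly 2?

667485

Choose which 2 of the 10 are fixed: C(10,2) = 45.
The other 8 form a derangement: !8 = 14833.
Total: 45 × 14833 = 667485.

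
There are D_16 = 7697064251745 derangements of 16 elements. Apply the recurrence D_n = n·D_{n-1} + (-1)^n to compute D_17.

D_17 = 17·7697064251745 - 1 = 130850092279664.

130850092279664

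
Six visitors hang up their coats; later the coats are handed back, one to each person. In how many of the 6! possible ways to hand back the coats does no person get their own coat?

265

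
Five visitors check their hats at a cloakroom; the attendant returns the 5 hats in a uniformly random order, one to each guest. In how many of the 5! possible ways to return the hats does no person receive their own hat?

44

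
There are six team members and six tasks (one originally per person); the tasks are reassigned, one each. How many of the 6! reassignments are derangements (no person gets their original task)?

265

!6 = 6! · Σ_{k=0}^{6} (-1)^k/k!
= 6! - 6!/1! + 6!/2! - 6!/3! + 6!/4! - 6!/5! + 6!/6!
= 720 - 720 + 360 - 120 + 30 - 6 + 1
= 265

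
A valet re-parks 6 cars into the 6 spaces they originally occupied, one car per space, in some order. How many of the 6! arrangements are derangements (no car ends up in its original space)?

!6 is the nearest integer to 6!/e.
6! = 720, and 720/e ≈ 264.87, so !6 = 265.

265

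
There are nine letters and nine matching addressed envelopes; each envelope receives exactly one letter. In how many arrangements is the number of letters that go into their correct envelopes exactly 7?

Pick the 7 fixed positions: C(9,7) = 36 ways.
The remaining 2 must be deranged: !2 = 1.
Total: 36 × 1 = 36.

36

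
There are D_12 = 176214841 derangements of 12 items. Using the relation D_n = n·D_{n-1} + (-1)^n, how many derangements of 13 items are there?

2290792932

D_13 = 13·176214841 - 1 = 2290792932.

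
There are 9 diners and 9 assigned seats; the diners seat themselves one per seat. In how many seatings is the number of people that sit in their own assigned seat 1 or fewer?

# with exactly i fixed is C(9,i)·!(9-i); sum over i=0..1:
  i=0: C(9,0)·!9 = 1·133496 = 133496
  i=1: C(9,1)·!8 = 9·14833 = 133497
Total = 266993.

266993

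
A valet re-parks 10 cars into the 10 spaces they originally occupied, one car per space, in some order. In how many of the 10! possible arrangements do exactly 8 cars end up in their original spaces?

45

Pick the 8 fixed positions: C(10,8) = 45 ways.
The other 2 form a derangement: !2 = 1.
Total: 45 × 1 = 45.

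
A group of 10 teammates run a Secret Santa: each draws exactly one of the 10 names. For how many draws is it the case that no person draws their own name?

The subfactorial !10 = [10!/e] (nearest integer).
10! = 3628800, and 3628800/e ≈ 1334960.92, so !10 = 1334961.

1334961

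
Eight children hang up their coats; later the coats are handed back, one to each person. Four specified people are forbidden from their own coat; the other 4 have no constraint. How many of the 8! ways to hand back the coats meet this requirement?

Let A_j be the event that the j-th constrained one is fixed. By inclusion-exclusion over the 4 events:
Σ_{j=0}^{4} (-1)^j C(4,j)(8-j)!
= C(4,0)·8! - C(4,1)·7! + C(4,2)·6! - C(4,3)·5! + C(4,4)·4!
= 40320 - 20160 + 4320 - 480 + 24
= 24024

24024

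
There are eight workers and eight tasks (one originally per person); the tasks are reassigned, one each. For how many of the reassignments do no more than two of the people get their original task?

# with exactly i fixed is C(8,i)·!(8-i); sum over i=0..2:
  i=0: C(8,0)·!8 = 1·14833 = 14833
  i=1: C(8,1)·!7 = 8·1854 = 14832
  i=2: C(8,2)·!6 = 28·265 = 7420
Total = 37085.

37085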